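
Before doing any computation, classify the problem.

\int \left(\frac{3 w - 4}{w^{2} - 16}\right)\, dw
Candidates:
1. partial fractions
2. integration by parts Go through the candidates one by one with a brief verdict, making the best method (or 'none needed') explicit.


Best approach: partial fractions — the factorization of w^{2} - 16 is the whole battle; after it, each term is a table integral.
- partial fractions — a fit — the right tool for this form.
- integration by parts — the integrand does not split as a nonconstant polynomial times an exp, sine, cosine of a linear argument, or logarithm — no polynomial-kernel parts product to differentiate one side of.


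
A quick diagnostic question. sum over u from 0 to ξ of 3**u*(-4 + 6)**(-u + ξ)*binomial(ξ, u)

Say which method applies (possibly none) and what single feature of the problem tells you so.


Verdict: the binomial theorem — the binomial coefficients weight matched powers of 3 and (-4 + 6), which is exactly the expansion of a binomial power.


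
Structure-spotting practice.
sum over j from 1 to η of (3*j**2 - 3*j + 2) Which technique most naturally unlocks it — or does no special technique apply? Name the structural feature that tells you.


Technique: no special technique — constant-multiple powers of j with no cancellation partners and no common ratio — use the standard power-sum formulas.


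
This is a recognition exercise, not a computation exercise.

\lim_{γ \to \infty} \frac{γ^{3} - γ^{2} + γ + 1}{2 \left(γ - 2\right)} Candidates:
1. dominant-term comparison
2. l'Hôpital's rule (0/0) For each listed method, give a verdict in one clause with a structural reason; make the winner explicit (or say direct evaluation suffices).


Diagnosis: dominant-term comparison — divide through by the highest power of γ; every lower-order term dies and the dominant terms decide the limit.
- dominant-term comparison — applies; the problem has the shape this method handles.
- l'Hôpital's rule (0/0): viewed as a single quotient this runs to ∞/∞, not the 0/0 clash this candidate addresses; an at-infinity variant of the rule would resolve it, but comparing leading growth reads the answer without differentiating.


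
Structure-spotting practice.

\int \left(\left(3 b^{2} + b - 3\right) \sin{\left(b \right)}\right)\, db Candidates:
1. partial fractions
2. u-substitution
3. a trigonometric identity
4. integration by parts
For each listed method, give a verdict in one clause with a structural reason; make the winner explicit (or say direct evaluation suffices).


Best approach: integration by parts — a polynomial 3 b^{2} + b - 3 against the kernel \sin{\left(b \right)} is the signature bounded-ladder case for integration by parts.
- partial fractions — there is no rational-function structure to decompose.
- u-substitution — no subexpression of the integrand pairs with its own derivative as a factor — individual terms may offer their own substitutions, but any change of variable covering the whole integral would have to be constructed from outside the expression.
- a trigonometric identity: no identity rewrites this into an easier trigonometric form.
- integration by parts — applies; the problem has the shape this method handles.


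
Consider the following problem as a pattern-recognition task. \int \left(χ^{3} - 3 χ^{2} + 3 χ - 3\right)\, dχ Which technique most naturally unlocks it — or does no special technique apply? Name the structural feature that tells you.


Method: no special technique — nothing composite, nothing rational, nothing trigonometric — each constant-multiple power of χ integrates by the power rule alone.


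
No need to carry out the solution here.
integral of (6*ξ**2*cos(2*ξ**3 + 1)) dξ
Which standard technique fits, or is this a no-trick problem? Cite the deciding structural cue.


Technique: u-substitution — a chain-rule shadow: 6*ξ**2 alongside a function of 2*ξ**3 + 1 means u = 2*ξ**3 + 1 unwinds the composition in one step.


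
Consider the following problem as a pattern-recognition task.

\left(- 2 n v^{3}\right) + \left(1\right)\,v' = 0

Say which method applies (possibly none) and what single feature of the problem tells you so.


Best approach: separation of variables — all dependence on the two variables factors apart, the defining separable shape.


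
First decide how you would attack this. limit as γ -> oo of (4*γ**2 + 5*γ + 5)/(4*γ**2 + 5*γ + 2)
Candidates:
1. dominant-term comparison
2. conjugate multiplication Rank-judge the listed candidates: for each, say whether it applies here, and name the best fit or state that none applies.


Best approach: dominant-term comparison — divide through by the highest power of γ; every lower-order term dies and the dominant terms decide the limit.
- dominant-term comparison — a fit — the right tool for this form.
- conjugate multiplication: no difference of divergent radicals appears, so rationalizing has nothing to cancel.


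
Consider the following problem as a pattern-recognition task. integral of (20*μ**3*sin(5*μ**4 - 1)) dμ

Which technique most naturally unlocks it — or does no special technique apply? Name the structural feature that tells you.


Diagnosis: u-substitution — viewed as a product, the integrand is a composition evaluated at 5*μ**4 - 1 times (a constant multiple of) that inner expression's derivative, so u = 5*μ**4 - 1 makes it elementary.


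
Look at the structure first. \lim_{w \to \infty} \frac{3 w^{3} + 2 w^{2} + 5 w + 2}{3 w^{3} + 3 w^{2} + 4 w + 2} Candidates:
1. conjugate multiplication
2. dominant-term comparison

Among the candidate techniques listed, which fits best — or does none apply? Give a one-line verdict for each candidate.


Diagnosis: dominant-term comparison — divide through by the highest power of w; every lower-order term dies and the dominant terms decide the limit.
- conjugate multiplication — there is no infinity-minus-infinity radical difference to rationalize.
- dominant-term comparison — applies; the problem has the shape this method handles.


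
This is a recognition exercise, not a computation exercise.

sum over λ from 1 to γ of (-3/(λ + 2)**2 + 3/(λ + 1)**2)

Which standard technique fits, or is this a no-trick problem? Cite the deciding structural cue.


Method: telescoping — the summand is built as 3/(λ + 1)**2 minus its own successor — adjacent terms annihilate down the line.


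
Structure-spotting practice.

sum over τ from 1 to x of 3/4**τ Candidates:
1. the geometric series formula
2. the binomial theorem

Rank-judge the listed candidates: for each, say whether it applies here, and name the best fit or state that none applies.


Method: the geometric series formula — consecutive terms stand in a fixed index-free ratio — the geometric sum formula closes it.
- the geometric series formula: a fit — the right tool for this form.
- the binomial theorem: the terms lack the binomial-coefficient-weighted complementary-power pattern of an expansion.


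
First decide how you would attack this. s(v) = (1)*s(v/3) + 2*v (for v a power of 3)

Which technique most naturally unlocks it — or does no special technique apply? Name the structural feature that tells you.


Best approach: the master substitution — the call at v/3 makes this multiplicative recursion; the master-style substitution converts it to additive.


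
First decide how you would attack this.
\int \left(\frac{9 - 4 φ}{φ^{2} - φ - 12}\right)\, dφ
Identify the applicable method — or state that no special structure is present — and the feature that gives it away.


Verdict: partial fractions — with φ^{2} - φ - 12 factorable and the degree on top strictly smaller, simple-fraction decomposition is immediate.


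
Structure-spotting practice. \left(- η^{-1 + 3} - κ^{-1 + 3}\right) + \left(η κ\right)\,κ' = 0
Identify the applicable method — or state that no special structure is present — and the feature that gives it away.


Best approach: the homogeneous substitution — the slope's numerator and denominator share total degree; set v = κ/η and the equation drops to separable form. A Bernoulli rewrite works here as the equation stands — the homogeneous substitution is the more immediate reading.


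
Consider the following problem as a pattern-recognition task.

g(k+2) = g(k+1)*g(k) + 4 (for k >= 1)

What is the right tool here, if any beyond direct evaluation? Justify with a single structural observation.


Verdict: no special technique — the new term depends nonlinearly on the old ones, which disqualifies every superposition-based technique.


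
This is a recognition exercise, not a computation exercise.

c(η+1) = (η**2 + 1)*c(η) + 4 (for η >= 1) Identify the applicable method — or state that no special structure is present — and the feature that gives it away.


Best approach: a summation factor — one step of memory with a weight η**2 + 1 that changes as the index grows — the summation-factor construction is built for this.


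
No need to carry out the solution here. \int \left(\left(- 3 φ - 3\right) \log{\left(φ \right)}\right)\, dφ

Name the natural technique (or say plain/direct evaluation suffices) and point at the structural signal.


Technique: integration by parts — the logarithm \log{\left(φ \right)} wants to be differentiated, not integrated; parts makes that legal.


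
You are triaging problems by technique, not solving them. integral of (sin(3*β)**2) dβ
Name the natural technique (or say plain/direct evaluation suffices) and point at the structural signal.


Verdict: a trigonometric identity — sin(3*β)**2 is an even power — the power-reduction identity rewrites it into first-degree cosines.


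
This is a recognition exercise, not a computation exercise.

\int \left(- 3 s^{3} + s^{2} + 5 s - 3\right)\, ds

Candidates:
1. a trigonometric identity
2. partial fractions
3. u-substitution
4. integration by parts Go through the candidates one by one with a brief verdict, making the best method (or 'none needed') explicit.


Verdict: no special technique — every term is a constant multiple of a power of s; term-wise power-rule integration needs no preliminary transformation.
- a trigonometric identity — no sine or cosine appears, so there is nothing for a trigonometric identity to act on.
- partial fractions — there is no rational-function structure to decompose.
- u-substitution: no substitution does more than relabel what direct integration already handles.
- integration by parts — splitting off a factor buys nothing — the integrand integrates directly without parts.


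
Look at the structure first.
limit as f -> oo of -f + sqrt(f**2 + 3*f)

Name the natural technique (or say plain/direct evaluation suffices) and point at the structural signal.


Technique: conjugate multiplication — sqrt(f**2 + 3*f) and f both blow up, but their difference is tame once the conjugate rationalizes it.


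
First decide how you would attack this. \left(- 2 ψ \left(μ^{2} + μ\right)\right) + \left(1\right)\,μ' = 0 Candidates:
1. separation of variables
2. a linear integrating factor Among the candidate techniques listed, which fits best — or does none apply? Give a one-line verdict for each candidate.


Diagnosis: separation of variables — solved for the derivative, the right side splits multiplicatively into a function of each variable alone — divide and integrate each side. Rearranged, this also fits the Bernoulli template directly; separation reads the product structure as given.
- separation of variables: yes — fits the structure here.
- a linear integrating factor: a nonlinear term in the unknown puts this outside the integrating-factor template.


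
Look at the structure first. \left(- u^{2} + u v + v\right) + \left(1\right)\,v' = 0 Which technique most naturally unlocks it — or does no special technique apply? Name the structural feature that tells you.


Method: a linear integrating factor — the unknown enters only to the first power against a nonzero forcing term — the integrating-factor template applies directly.


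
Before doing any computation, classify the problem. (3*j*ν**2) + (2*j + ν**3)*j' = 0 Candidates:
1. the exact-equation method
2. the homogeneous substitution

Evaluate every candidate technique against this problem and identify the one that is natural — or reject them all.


Best approach: the exact-equation method — the cross partial derivatives of 3*j*ν**2 and 2*j + ν**3 agree, so the left side is the total differential of one potential in ν and j.
- the exact-equation method: yes, a natural case for it.
- the homogeneous substitution: the slope is not a function of the ratio of the variables alone.


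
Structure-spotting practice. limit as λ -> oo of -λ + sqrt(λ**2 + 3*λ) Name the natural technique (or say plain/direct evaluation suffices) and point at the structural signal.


Method: conjugate multiplication — an infinity-minus-infinity difference with a surviving radical — multiply by the conjugate to cancel the divergence.


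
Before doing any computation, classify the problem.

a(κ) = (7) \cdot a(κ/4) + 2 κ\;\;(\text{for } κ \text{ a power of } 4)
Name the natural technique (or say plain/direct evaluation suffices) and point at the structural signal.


Diagnosis: the master substitution — the argument contracts 4-fold per step: reindex κ exponentially and solve the linear recurrence in the new index.


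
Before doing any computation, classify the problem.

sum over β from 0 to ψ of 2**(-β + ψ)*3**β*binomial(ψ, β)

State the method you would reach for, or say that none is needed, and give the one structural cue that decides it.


Method: the binomial theorem — terms weighting binomial(ψ, β) against matched powers of 3 and 2 reassemble into (3 + 2)^ψ by the binomial theorem.


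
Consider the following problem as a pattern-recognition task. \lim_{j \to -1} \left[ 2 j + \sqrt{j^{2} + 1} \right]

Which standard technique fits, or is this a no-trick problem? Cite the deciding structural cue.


Diagnosis: no special technique — the expression is continuous at the evaluation point — substitute directly; no indeterminate form appears.


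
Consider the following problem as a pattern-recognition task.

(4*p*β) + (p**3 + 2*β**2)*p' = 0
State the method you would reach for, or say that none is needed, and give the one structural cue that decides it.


Method: the exact-equation method — check exactness first: here it holds (4*p*β, p**3 + 2*β**2 have matching cross partials), so no integrating factor is needed.


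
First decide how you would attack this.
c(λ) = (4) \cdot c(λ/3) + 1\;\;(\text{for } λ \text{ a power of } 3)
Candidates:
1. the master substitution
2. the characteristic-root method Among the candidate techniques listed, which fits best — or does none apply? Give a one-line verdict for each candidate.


Verdict: the master substitution — the argument shrinks by the factor 3, so measure the index on a logarithmic scale and the recursion becomes a shift.
- the master substitution — yes — fits the structure here.
- the characteristic-root method: a divided-index call is not the fixed-shift linear shape that characteristic roots solve.


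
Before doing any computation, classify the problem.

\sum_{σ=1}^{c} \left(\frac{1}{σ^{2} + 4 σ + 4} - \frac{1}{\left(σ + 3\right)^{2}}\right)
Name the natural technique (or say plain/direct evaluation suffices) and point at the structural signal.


Diagnosis: telescoping — the summand is \frac{1}{σ^{2} + 4 σ + 4} minus the same expression shifted by one, so consecutive terms cancel in pairs.


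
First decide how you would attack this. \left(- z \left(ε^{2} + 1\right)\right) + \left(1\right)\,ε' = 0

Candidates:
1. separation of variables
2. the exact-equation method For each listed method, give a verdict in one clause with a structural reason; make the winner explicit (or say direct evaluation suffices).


Verdict: separation of variables — the derivative equals a pure function of z (namely z) times a pure function of ε (namely ε^{2} + 1); divide and integrate each side.
- separation of variables: yes — fits the structure here.
- the exact-equation method: the mixed partial derivatives differ, so the left side is not a total differential.


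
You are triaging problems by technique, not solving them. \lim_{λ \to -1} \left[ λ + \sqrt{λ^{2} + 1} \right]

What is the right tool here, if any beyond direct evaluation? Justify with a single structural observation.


Method: no special technique — no denominator vanishes and nothing blows up at -1: direct substitution is the whole computation.


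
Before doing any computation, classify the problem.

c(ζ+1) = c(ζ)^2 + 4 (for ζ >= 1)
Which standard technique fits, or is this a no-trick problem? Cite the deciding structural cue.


Verdict: no special technique — the update rule curves (it is not linear in the unknown sequence), so no superposition-based closed form attaches — iterate or study it directly.


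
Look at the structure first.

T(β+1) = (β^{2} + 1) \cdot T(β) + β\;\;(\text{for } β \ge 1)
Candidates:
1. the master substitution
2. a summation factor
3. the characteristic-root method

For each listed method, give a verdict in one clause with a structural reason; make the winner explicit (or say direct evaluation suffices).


Diagnosis: a summation factor — one-term recursion with variable weight β^{2} + 1 is solved by product normalization, not by root-finding.
- the master substitution: the recursion shifts the index rather than dividing it.
- a summation factor — yes — fits the structure here.
- the characteristic-root method: the coefficients vary with the index, breaking the constant-coefficient structure the method needs.


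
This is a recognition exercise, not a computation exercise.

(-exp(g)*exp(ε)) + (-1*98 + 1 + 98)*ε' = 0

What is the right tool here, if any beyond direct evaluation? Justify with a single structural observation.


Technique: separation of variables — one side of the product carries the independent variable, the other the unknown — the textbook separation shape.


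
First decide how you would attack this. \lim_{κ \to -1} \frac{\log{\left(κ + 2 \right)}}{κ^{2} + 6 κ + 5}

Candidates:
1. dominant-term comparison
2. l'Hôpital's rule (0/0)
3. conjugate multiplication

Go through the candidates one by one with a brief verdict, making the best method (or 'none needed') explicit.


Verdict: l'Hôpital's rule (0/0) — substituting -1 gives 0 over 0; differentiate top and bottom once and re-evaluate. Expanding numerator and denominator to first order gives the same value — the rule automates exactly that.
- dominant-term comparison — no dominant-degree comparison decides it.
- l'Hôpital's rule (0/0) — yes, a natural case for it.
- conjugate multiplication — multiplying by a conjugate would not remove any indeterminacy here.


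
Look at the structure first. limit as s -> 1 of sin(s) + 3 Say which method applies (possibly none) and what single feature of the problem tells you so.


Verdict: no special technique — the function is continuous at 1; evaluation is itself the limit, no machinery required.


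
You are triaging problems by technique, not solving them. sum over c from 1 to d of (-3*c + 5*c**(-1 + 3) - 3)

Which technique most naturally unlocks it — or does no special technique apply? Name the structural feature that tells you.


Technique: no special technique — no ratio, no shift structure, no binomial pattern: sum the constant-multiple powers of c with known formulas.


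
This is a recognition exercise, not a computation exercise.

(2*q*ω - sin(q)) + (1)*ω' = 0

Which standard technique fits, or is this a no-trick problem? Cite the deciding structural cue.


Method: a linear integrating factor — first power of ω, nonzero forcing: the integrating-factor recipe applies verbatim with p = 2*q.


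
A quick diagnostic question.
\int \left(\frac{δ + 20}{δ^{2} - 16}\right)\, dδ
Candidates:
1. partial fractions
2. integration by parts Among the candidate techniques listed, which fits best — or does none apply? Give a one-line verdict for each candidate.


Best approach: partial fractions — each factor of δ^{2} - 16 owns one elementary piece of the integrand — separate them and integrate piecewise.
- partial fractions: a fit — the right tool for this form.
- integration by parts: the nonconstant-polynomial-times-standard-kernel pattern (an exp, sine, cosine, or logarithm partner) is absent.


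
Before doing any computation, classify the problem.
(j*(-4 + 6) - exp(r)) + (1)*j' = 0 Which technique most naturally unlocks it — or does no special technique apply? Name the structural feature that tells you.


Technique: a linear integrating factor — j enters only linearly with coefficient (-4 + 6); multiply by exp of the integral of (-4 + 6) and the left side becomes one derivative.


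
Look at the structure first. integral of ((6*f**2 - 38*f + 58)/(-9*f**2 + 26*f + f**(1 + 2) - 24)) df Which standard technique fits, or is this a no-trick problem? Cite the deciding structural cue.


Technique: partial fractions — the integrand is a proper rational function and its denominator (-9*f**2 + 26*f + f**(1 + 2) - 24) factors into distinct pieces, so it splits into simple fractions.


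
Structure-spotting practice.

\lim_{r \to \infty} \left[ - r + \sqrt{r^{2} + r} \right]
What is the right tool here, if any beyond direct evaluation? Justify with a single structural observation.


Technique: conjugate multiplication — turning the difference into a conjugate-rationalized ratio makes the limit readable.


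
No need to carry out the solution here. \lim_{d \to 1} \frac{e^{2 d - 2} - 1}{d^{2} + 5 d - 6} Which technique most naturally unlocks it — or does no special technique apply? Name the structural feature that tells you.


Verdict: l'Hôpital's rule (0/0) — both numerator and denominator vanish at 1: the genuine 0/0 indeterminate that l'Hôpital exists for. A first-order expansion at the point is an equally standard path; the rule packages it.


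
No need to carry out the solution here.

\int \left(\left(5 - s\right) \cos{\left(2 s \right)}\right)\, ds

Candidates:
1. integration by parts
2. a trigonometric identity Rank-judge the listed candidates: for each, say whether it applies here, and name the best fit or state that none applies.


Verdict: integration by parts — 5 - s dies after finitely many derivatives while \cos{\left(2 s \right)} cycles under integration — the tabular/parts setup.
- integration by parts: a fit — the right tool for this form.
- a trigonometric identity — neither the even-power reduction nor the product-to-sum identity applies to this structure.


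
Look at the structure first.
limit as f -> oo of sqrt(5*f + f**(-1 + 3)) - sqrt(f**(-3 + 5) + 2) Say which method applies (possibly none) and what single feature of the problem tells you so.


Best approach: conjugate multiplication — this difference gives up after one conjugate multiplication — the radical structure cancels against its conjugate.


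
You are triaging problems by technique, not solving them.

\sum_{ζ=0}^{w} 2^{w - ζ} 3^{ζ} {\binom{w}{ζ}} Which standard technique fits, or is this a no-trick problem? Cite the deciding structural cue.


Method: the binomial theorem — the binomial coefficients weight matched powers of 3 and 2, which is exactly the expansion of a binomial power.


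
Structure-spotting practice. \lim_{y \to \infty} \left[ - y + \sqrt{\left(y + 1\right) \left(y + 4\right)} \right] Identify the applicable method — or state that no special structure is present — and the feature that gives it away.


Verdict: conjugate multiplication — two divergent pieces with a minus sign between them and a radical in the mix: rationalize \sqrt{\left(y + 1\right) \left(y + 4\right)} - y before any limit law applies.


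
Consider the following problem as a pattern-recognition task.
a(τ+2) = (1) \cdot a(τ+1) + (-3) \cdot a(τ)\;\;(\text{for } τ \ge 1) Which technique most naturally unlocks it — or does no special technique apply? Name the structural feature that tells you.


Verdict: the characteristic-root method — shift-invariance with fixed coefficients calls for exponential trials; the characteristic polynomial finds every r^τ.


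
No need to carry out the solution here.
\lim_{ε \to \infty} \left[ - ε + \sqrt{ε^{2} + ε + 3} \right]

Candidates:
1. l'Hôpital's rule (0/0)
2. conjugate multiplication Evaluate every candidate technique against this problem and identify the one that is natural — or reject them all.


Best approach: conjugate multiplication — divergence minus divergence hides a finite answer — expose it by pairing \sqrt{ε^{2} + ε + 3} - ε with its conjugate.
- l'Hôpital's rule (0/0) — the expression is a difference driving to ∞ − ∞, not a 0/0 quotient — there is no ratio for the rule to differentiate.
- conjugate multiplication: applies; the problem has the shape this method handles.


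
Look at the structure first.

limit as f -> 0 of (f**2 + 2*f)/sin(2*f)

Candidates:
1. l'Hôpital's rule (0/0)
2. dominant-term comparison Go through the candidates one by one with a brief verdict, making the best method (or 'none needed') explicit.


Technique: l'Hôpital's rule (0/0) — plug in 0: top and bottom both hit zero, so differentiate each and retry. The standard small-argument limits would also carry it; the rule is the systematic route.
- l'Hôpital's rule (0/0): a fit — the right tool for this form.
- dominant-term comparison — this limit is not decided by comparing polynomial growth at infinity.


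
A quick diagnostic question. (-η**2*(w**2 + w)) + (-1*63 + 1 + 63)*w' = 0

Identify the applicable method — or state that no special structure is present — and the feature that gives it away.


Verdict: separation of variables — separating collects all w-dependence with the derivative and leaves all η-dependence opposite: variables separate. A Bernoulli rewrite would carry it as the equation stands — separating the variables needs no rearrangement either.


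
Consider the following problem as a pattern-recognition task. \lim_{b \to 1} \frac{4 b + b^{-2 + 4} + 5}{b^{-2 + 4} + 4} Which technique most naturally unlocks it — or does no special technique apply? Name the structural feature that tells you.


Technique: no special technique — no vanishing denominator and no indeterminate clash at the point — evaluation is immediate.


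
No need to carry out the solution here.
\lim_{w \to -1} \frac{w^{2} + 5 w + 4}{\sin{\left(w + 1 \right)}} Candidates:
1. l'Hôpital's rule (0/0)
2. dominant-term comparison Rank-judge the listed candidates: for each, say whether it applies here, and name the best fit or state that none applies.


Technique: l'Hôpital's rule (0/0) — plug in -1: top and bottom both hit zero, so differentiate each and retry. A local series expansion at the point resolves it as well; the rule is the packaged version of that step.
- l'Hôpital's rule (0/0) — applies; the problem has the shape this method handles.
- dominant-term comparison — leading-power comparison does not apply to this form.


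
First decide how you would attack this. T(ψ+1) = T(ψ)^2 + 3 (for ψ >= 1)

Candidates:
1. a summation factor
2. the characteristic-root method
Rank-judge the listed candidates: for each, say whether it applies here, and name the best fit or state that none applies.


Technique: no special technique — the unknown sequence enters the update nonlinearly, so no linear method fits the recurrence as written — direct iteration remains.
- a summation factor: the recursion is nonlinear — outside the first-order linear family a summation factor addresses.
- the characteristic-root method — the recursion is nonlinear in the sequence values, so no linear-modes ansatz applies.


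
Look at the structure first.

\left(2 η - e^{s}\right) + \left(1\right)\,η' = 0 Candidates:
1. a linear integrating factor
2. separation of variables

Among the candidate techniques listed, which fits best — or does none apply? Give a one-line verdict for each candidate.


Verdict: a linear integrating factor — first power of η, nonzero forcing: the integrating-factor recipe applies verbatim with p = 2.
- a linear integrating factor — yes, a natural case for it.
- separation of variables: no division isolates the independent variable from the unknown.


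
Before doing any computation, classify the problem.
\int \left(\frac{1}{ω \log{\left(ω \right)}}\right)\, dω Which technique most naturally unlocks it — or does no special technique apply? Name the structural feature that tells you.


Method: u-substitution — collected, the integrand has one factor that is, up to a constant, the derivative of an inner expression the rest depends on — substitute for that inner expression.


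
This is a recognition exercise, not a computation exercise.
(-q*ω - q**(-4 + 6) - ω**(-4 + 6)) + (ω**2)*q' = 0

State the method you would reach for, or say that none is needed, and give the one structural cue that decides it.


Technique: the homogeneous substitution — solved for the derivative, the right side is unchanged under scaling ω and q together — it depends only on the ratio q/ω, so substitute a single ratio variable.


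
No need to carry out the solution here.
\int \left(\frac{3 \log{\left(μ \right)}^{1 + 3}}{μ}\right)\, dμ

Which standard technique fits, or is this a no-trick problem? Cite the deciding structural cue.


Verdict: u-substitution — collected, the integrand has one factor that is, up to a constant, the derivative of an inner expression the rest depends on — substitute for that inner expression.


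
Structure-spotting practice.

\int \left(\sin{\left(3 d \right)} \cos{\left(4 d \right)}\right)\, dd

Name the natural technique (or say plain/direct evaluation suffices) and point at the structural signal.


Verdict: a trigonometric identity — two sinusoids at different rates multiply in \sin{\left(3 d \right)} \cos{\left(4 d \right)}; the product-to-sum identity uncouples them.


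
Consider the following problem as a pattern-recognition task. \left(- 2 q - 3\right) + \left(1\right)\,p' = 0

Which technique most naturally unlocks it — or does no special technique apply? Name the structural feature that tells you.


Best approach: no special technique — solved for the derivative, no p appears — this is antidifferentiation in q wearing ODE clothing.


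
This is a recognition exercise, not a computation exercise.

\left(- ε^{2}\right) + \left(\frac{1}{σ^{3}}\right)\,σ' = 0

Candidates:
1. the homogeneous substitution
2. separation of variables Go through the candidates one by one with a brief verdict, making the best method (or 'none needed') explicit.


Technique: separation of variables — all dependence on the two variables factors apart, the defining separable shape.
- the homogeneous substitution — the slope does not depend on the ratio of the variables alone.
- separation of variables: applicable, and directly so.


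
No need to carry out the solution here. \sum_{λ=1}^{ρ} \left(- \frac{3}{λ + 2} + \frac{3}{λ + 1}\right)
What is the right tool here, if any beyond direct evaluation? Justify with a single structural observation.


Technique: telescoping — spot the paired structure — each term adds \frac{3}{λ + 1} and subtracts its successor value, which the next term restores: the definition of a telescoping chain.


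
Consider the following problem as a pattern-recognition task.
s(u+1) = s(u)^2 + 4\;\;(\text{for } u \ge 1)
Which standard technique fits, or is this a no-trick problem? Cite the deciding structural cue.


Method: no special technique — the unknown sequence enters the update nonlinearly, so no linear method fits the recurrence as written — direct iteration remains.


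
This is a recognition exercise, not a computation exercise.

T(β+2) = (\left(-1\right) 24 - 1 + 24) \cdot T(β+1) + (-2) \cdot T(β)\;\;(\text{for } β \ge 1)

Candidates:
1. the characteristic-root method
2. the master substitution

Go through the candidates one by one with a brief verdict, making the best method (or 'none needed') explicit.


Verdict: the characteristic-root method — constant coefficients and linearity mean the ansatz r^β reduces it to solving the characteristic polynomial.
- the characteristic-root method — yes, a natural case for it.
- the master substitution: this is shift-type recursion, outside the divide-and-conquer template.


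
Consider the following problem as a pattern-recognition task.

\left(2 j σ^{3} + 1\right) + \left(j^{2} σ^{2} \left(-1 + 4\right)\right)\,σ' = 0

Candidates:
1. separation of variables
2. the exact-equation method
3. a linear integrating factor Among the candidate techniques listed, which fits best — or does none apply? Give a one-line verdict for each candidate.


Verdict: the exact-equation method — equality of cross partials is the green light — assemble the potential function term by term.
- separation of variables: the two dependences do not factor apart.
- the exact-equation method — yes — fits the structure here.
- a linear integrating factor — a nonlinear term in the unknown puts this outside the integrating-factor template.


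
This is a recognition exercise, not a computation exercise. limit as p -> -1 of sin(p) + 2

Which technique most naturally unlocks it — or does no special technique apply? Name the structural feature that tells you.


Method: no special technique — the expression is continuous at the evaluation point — substitute directly; no indeterminate form appears.


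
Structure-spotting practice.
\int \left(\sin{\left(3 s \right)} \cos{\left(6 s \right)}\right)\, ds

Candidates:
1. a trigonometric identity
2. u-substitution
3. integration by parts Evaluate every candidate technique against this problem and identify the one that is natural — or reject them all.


Best approach: a trigonometric identity — split \sin{\left(3 s \right)} \cos{\left(6 s \right)} with the angle-addition identities: the resulting sum integrates term by term.
- a trigonometric identity: applicable, and directly so.
- u-substitution — no subexpression of the integrand pairs with its own derivative as a factor — individual terms may offer their own substitutions, but any change of variable covering the whole integral would have to be constructed from outside the expression.
- integration by parts — not the natural route: no polynomial-kernel product appears — a recursive parts reduction of the trigonometric product exists, but the identity rewrite is direct.


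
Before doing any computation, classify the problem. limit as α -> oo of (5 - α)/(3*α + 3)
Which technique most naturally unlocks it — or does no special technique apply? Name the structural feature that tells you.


Technique: dominant-term comparison — as α grows, only the highest-degree terms matter — compare leading terms and read the limit off. l'Hôpital's at-infinity variant applies to the expression viewed as a single quotient; the leading-term comparison is the direct route.


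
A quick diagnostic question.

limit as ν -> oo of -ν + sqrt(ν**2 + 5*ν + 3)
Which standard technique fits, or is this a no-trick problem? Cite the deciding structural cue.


Method: conjugate multiplication — neither sqrt(ν**2 + 5*ν + 3) nor ν converges alone, so rewrite their difference as a conjugate-rationalized quotient first.


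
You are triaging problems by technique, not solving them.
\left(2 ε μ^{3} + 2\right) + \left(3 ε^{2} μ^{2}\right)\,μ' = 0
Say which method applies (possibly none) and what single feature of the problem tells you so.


Technique: the exact-equation method — d/dμ of 2 ε μ^{3} + 2 equals d/dε of 3 ε^{2} μ^{2}: the form is a total differential of one potential — integrate it exactly.


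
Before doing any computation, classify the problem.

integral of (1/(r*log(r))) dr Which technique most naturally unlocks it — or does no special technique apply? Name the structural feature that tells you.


Verdict: u-substitution — read it as f(log(r)) times a constant multiple of d(log(r)): one substitution, u = log(r), finishes it.


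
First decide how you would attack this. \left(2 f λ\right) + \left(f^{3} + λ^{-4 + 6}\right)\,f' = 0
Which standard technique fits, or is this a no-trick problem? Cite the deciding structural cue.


Method: the exact-equation method — because the two cross partials coincide, the form is conservative as written — recover its potential in (λ, f).


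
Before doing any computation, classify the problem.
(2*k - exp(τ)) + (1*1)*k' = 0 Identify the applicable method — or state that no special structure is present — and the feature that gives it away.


Diagnosis: a linear integrating factor — the unknown enters only to the first power against a nonzero forcing term — the integrating-factor template applies directly.


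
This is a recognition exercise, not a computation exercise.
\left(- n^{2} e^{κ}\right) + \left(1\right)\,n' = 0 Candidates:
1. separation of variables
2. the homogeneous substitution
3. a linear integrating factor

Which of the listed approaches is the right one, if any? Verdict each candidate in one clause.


Verdict: separation of variables — a product of single-variable factors, e^{κ} and n^{2} — the textbook separable form.
- separation of variables — applicable, and directly so.
- the homogeneous substitution — solved for the derivative, the right side changes under joint scaling of the two variables.
- a linear integrating factor: a nonlinear term in the unknown puts this outside the integrating-factor template.


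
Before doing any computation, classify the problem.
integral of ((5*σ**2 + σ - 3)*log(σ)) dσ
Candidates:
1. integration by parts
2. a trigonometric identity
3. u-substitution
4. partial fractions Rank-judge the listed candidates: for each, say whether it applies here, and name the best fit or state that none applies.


Method: integration by parts — choose u = log(σ): one derivative turns the logarithm algebraic, and the remaining factor 5*σ**2 + σ - 3 integrates term by term under the power rule.
- integration by parts: a fit — the right tool for this form.
- a trigonometric identity — no sine or cosine appears, so there is nothing for a trigonometric identity to act on.
- u-substitution: no subexpression of the integrand serves as a whole-integral substitution inner — individual terms may offer their own, but none carries its derivative as a factor of the full integrand; a working change of variable would have to be constructed from outside the expression.
- partial fractions — the expression is not a ratio of polynomials that decomposes further.


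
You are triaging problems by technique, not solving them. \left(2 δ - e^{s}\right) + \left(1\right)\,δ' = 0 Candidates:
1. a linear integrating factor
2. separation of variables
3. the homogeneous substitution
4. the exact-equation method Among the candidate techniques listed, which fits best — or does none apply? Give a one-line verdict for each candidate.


Verdict: a linear integrating factor — δ enters only linearly with coefficient 2; multiply by exp of the integral of 2 and the left side becomes one derivative.
- a linear integrating factor: applies; the problem has the shape this method handles.
- separation of variables: the two dependences are entangled, not a clean product of one-variable pieces.
- the homogeneous substitution — rescaling both variables together changes the slope, so no ratio substitution collapses it.
- the exact-equation method — the mixed partial derivatives differ, so the left side is not a total differential.
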